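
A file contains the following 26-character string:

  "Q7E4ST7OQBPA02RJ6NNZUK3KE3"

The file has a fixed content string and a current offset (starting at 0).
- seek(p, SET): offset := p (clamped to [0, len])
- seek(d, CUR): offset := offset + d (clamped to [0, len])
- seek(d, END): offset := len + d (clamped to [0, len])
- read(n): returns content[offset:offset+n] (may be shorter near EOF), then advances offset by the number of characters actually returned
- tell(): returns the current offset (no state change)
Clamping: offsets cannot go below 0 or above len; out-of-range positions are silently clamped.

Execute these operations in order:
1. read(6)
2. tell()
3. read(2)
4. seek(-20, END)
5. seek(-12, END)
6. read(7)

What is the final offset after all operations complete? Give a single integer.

Answer: 21

Derivation:
After 1 (read(6)): returned 'Q7E4ST', offset=6
After 2 (tell()): offset=6
After 3 (read(2)): returned '7O', offset=8
After 4 (seek(-20, END)): offset=6
After 5 (seek(-12, END)): offset=14
After 6 (read(7)): returned 'RJ6NNZU', offset=21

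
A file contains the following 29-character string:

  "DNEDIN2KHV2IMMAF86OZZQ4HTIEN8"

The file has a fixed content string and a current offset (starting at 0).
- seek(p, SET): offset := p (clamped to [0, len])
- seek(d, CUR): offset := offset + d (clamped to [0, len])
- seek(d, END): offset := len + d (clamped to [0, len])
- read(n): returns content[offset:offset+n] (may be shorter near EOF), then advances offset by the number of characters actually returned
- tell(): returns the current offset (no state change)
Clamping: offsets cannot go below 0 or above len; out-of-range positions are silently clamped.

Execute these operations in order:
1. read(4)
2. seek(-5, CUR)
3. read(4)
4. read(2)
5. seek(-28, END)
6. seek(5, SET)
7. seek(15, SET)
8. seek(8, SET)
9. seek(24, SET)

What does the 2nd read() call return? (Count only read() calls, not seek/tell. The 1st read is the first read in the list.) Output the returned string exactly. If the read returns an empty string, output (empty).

After 1 (read(4)): returned 'DNED', offset=4
After 2 (seek(-5, CUR)): offset=0
After 3 (read(4)): returned 'DNED', offset=4
After 4 (read(2)): returned 'IN', offset=6
After 5 (seek(-28, END)): offset=1
After 6 (seek(5, SET)): offset=5
After 7 (seek(15, SET)): offset=15
After 8 (seek(8, SET)): offset=8
After 9 (seek(24, SET)): offset=24

Answer: DNED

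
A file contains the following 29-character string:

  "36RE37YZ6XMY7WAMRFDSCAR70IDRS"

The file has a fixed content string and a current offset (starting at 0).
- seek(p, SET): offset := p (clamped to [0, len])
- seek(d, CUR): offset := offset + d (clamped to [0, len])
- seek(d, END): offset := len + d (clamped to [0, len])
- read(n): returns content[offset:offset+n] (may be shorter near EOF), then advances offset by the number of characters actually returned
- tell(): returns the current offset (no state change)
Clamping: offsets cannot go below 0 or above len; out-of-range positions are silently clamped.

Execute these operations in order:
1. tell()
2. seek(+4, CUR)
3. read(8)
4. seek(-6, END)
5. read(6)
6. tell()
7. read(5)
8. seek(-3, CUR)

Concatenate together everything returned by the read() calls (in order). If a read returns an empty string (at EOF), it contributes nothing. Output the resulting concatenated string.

After 1 (tell()): offset=0
After 2 (seek(+4, CUR)): offset=4
After 3 (read(8)): returned '37YZ6XMY', offset=12
After 4 (seek(-6, END)): offset=23
After 5 (read(6)): returned '70IDRS', offset=29
After 6 (tell()): offset=29
After 7 (read(5)): returned '', offset=29
After 8 (seek(-3, CUR)): offset=26

Answer: 37YZ6XMY70IDRS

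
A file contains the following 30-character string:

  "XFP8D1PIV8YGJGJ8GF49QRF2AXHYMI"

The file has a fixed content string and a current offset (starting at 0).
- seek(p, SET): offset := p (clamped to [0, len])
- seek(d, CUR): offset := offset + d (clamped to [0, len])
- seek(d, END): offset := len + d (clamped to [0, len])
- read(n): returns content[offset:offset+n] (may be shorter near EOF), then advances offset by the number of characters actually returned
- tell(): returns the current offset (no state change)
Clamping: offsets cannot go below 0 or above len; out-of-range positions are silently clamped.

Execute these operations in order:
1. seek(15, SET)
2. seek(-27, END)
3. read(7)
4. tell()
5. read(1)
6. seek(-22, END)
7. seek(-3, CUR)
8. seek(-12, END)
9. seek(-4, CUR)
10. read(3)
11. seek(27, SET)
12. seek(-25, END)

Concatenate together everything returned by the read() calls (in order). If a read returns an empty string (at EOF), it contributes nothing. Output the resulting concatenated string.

Answer: 8D1PIV8YJ8G

Derivation:
After 1 (seek(15, SET)): offset=15
After 2 (seek(-27, END)): offset=3
After 3 (read(7)): returned '8D1PIV8', offset=10
After 4 (tell()): offset=10
After 5 (read(1)): returned 'Y', offset=11
After 6 (seek(-22, END)): offset=8
After 7 (seek(-3, CUR)): offset=5
After 8 (seek(-12, END)): offset=18
After 9 (seek(-4, CUR)): offset=14
After 10 (read(3)): returned 'J8G', offset=17
After 11 (seek(27, SET)): offset=27
After 12 (seek(-25, END)): offset=5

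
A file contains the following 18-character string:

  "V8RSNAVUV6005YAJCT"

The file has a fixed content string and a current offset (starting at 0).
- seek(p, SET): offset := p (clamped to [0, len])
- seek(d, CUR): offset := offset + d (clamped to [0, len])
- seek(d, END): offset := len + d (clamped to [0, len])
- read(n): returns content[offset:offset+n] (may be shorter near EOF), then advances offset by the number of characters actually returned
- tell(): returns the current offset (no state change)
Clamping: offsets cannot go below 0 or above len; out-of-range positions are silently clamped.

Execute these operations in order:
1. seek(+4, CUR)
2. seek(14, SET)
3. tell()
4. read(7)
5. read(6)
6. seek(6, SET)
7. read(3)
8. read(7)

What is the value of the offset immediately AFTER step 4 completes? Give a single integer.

After 1 (seek(+4, CUR)): offset=4
After 2 (seek(14, SET)): offset=14
After 3 (tell()): offset=14
After 4 (read(7)): returned 'AJCT', offset=18

Answer: 18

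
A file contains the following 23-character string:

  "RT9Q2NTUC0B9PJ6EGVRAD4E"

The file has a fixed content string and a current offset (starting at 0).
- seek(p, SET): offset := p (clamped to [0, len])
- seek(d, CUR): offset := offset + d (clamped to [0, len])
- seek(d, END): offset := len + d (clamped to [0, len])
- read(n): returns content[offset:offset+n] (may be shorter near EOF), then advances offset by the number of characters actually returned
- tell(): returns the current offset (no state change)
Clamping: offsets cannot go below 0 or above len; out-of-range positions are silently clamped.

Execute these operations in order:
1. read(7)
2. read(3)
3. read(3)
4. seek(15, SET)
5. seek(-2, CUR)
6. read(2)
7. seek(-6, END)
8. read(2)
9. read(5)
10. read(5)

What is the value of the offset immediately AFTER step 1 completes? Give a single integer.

Answer: 7

Derivation:
After 1 (read(7)): returned 'RT9Q2NT', offset=7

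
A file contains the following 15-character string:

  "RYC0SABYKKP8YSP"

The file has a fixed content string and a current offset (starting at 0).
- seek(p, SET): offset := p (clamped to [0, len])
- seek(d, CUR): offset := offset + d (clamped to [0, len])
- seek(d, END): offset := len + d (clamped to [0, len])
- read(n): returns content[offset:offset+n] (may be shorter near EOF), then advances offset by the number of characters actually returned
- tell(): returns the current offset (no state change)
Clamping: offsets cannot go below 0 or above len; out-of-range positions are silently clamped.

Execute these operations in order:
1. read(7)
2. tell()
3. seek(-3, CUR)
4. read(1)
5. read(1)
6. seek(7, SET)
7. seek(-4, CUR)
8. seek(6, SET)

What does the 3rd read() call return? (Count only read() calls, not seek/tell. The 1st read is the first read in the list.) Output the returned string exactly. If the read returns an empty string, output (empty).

Answer: A

Derivation:
After 1 (read(7)): returned 'RYC0SAB', offset=7
After 2 (tell()): offset=7
After 3 (seek(-3, CUR)): offset=4
After 4 (read(1)): returned 'S', offset=5
After 5 (read(1)): returned 'A', offset=6
After 6 (seek(7, SET)): offset=7
After 7 (seek(-4, CUR)): offset=3
After 8 (seek(6, SET)): offset=6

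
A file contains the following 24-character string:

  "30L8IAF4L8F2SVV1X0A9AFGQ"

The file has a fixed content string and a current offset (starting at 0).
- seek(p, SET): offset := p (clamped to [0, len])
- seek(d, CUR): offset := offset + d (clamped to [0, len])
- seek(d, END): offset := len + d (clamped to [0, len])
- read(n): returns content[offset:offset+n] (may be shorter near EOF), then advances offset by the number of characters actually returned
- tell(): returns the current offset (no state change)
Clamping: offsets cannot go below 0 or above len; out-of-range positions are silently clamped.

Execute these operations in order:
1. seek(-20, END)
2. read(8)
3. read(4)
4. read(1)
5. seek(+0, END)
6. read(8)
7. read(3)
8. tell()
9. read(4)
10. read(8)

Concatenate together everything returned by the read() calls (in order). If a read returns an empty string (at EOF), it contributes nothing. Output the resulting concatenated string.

After 1 (seek(-20, END)): offset=4
After 2 (read(8)): returned 'IAF4L8F2', offset=12
After 3 (read(4)): returned 'SVV1', offset=16
After 4 (read(1)): returned 'X', offset=17
After 5 (seek(+0, END)): offset=24
After 6 (read(8)): returned '', offset=24
After 7 (read(3)): returned '', offset=24
After 8 (tell()): offset=24
After 9 (read(4)): returned '', offset=24
After 10 (read(8)): returned '', offset=24

Answer: IAF4L8F2SVV1X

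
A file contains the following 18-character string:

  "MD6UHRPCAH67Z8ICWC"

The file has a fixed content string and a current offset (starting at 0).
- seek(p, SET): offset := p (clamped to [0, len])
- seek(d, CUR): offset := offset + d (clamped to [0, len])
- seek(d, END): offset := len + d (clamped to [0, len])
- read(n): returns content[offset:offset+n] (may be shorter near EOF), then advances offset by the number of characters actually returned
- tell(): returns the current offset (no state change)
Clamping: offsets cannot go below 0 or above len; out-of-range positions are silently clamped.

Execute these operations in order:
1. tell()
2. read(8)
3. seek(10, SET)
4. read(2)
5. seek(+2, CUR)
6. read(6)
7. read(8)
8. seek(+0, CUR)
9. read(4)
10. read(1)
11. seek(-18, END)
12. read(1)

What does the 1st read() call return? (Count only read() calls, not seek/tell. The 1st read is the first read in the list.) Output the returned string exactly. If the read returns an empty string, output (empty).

After 1 (tell()): offset=0
After 2 (read(8)): returned 'MD6UHRPC', offset=8
After 3 (seek(10, SET)): offset=10
After 4 (read(2)): returned '67', offset=12
After 5 (seek(+2, CUR)): offset=14
After 6 (read(6)): returned 'ICWC', offset=18
After 7 (read(8)): returned '', offset=18
After 8 (seek(+0, CUR)): offset=18
After 9 (read(4)): returned '', offset=18
After 10 (read(1)): returned '', offset=18
After 11 (seek(-18, END)): offset=0
After 12 (read(1)): returned 'M', offset=1

Answer: MD6UHRPC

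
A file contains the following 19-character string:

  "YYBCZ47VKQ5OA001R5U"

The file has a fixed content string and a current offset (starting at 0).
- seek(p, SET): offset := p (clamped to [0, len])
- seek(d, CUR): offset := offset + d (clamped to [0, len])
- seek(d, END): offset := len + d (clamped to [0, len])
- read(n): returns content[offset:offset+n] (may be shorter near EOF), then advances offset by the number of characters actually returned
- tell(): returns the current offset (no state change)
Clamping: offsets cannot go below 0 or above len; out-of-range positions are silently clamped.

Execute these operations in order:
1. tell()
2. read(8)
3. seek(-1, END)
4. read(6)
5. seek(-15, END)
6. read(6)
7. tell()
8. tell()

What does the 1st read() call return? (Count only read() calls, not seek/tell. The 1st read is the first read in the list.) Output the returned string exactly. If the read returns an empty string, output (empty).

Answer: YYBCZ47V

Derivation:
After 1 (tell()): offset=0
After 2 (read(8)): returned 'YYBCZ47V', offset=8
After 3 (seek(-1, END)): offset=18
After 4 (read(6)): returned 'U', offset=19
After 5 (seek(-15, END)): offset=4
After 6 (read(6)): returned 'Z47VKQ', offset=10
After 7 (tell()): offset=10
After 8 (tell()): offset=10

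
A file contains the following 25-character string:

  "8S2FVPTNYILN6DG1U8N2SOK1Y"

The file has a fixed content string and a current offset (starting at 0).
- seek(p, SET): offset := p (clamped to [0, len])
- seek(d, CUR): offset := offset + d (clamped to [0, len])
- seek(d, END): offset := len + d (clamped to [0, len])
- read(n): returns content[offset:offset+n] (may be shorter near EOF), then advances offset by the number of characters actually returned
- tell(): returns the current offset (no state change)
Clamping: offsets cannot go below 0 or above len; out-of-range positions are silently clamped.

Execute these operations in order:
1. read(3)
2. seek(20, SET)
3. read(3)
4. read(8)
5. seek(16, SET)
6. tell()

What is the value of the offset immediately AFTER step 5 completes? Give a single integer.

Answer: 16

Derivation:
After 1 (read(3)): returned '8S2', offset=3
After 2 (seek(20, SET)): offset=20
After 3 (read(3)): returned 'SOK', offset=23
After 4 (read(8)): returned '1Y', offset=25
After 5 (seek(16, SET)): offset=16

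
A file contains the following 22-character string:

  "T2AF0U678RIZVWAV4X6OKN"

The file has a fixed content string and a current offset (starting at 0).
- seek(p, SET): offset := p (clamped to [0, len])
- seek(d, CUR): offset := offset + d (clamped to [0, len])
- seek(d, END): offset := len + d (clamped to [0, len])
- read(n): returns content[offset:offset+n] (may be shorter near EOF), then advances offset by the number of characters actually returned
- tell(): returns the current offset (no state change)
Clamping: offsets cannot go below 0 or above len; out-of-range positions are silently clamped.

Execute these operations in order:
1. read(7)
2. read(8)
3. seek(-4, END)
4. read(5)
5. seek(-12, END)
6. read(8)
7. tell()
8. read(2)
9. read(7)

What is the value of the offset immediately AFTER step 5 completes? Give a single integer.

After 1 (read(7)): returned 'T2AF0U6', offset=7
After 2 (read(8)): returned '78RIZVWA', offset=15
After 3 (seek(-4, END)): offset=18
After 4 (read(5)): returned '6OKN', offset=22
After 5 (seek(-12, END)): offset=10

Answer: 10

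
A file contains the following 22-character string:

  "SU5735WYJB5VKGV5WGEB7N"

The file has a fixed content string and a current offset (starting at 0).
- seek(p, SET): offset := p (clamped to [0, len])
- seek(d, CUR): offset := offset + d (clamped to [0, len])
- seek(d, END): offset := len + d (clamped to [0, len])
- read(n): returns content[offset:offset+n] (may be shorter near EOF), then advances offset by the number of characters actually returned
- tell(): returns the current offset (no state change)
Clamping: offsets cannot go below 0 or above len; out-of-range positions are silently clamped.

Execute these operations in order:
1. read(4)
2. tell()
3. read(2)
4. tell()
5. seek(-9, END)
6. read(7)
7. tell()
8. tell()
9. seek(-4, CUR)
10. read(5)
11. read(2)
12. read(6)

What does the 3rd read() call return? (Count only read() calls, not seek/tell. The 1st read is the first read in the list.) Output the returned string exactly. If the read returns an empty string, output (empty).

After 1 (read(4)): returned 'SU57', offset=4
After 2 (tell()): offset=4
After 3 (read(2)): returned '35', offset=6
After 4 (tell()): offset=6
After 5 (seek(-9, END)): offset=13
After 6 (read(7)): returned 'GV5WGEB', offset=20
After 7 (tell()): offset=20
After 8 (tell()): offset=20
After 9 (seek(-4, CUR)): offset=16
After 10 (read(5)): returned 'WGEB7', offset=21
After 11 (read(2)): returned 'N', offset=22
After 12 (read(6)): returned '', offset=22

Answer: GV5WGEB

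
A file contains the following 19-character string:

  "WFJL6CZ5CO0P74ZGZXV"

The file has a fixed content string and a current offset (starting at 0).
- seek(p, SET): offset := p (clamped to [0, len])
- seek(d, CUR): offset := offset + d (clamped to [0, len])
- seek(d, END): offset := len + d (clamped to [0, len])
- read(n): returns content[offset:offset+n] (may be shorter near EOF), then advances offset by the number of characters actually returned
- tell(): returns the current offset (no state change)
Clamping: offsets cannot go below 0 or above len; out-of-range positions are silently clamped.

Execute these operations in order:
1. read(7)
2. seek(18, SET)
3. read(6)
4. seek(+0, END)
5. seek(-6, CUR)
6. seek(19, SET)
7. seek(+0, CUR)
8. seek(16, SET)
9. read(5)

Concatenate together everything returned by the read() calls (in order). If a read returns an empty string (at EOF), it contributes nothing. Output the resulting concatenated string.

After 1 (read(7)): returned 'WFJL6CZ', offset=7
After 2 (seek(18, SET)): offset=18
After 3 (read(6)): returned 'V', offset=19
After 4 (seek(+0, END)): offset=19
After 5 (seek(-6, CUR)): offset=13
After 6 (seek(19, SET)): offset=19
After 7 (seek(+0, CUR)): offset=19
After 8 (seek(16, SET)): offset=16
After 9 (read(5)): returned 'ZXV', offset=19

Answer: WFJL6CZVZXV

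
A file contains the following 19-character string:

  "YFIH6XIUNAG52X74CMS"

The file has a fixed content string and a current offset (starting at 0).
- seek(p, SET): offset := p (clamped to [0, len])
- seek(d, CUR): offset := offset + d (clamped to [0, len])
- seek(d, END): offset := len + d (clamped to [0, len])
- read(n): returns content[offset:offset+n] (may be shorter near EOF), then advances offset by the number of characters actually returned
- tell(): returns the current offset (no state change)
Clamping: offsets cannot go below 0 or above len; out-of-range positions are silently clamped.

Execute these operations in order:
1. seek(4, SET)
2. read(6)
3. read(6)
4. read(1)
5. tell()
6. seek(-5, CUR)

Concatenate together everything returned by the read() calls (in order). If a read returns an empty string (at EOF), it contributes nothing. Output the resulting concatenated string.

After 1 (seek(4, SET)): offset=4
After 2 (read(6)): returned '6XIUNA', offset=10
After 3 (read(6)): returned 'G52X74', offset=16
After 4 (read(1)): returned 'C', offset=17
After 5 (tell()): offset=17
After 6 (seek(-5, CUR)): offset=12

Answer: 6XIUNAG52X74C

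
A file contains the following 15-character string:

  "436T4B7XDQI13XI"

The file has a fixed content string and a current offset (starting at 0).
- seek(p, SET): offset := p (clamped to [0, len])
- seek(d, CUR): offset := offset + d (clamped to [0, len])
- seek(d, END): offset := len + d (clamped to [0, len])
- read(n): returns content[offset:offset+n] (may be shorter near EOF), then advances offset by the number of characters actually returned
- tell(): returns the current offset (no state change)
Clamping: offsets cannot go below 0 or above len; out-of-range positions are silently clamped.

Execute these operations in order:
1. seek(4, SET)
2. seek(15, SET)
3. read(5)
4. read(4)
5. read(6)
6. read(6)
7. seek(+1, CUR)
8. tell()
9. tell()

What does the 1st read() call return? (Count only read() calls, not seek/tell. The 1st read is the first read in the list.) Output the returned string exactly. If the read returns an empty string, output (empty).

Answer: (empty)

Derivation:
After 1 (seek(4, SET)): offset=4
After 2 (seek(15, SET)): offset=15
After 3 (read(5)): returned '', offset=15
After 4 (read(4)): returned '', offset=15
After 5 (read(6)): returned '', offset=15
After 6 (read(6)): returned '', offset=15
After 7 (seek(+1, CUR)): offset=15
After 8 (tell()): offset=15
After 9 (tell()): offset=15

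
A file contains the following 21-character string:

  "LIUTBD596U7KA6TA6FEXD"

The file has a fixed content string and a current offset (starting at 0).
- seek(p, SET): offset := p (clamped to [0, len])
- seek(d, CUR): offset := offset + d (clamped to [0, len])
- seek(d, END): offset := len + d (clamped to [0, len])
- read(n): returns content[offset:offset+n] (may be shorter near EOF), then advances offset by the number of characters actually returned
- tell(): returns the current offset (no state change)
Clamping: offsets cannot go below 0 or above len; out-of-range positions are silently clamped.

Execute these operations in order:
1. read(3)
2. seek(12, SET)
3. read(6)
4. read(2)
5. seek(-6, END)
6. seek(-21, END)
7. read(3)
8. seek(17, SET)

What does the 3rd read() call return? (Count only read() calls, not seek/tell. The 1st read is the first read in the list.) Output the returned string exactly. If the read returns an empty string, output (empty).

After 1 (read(3)): returned 'LIU', offset=3
After 2 (seek(12, SET)): offset=12
After 3 (read(6)): returned 'A6TA6F', offset=18
After 4 (read(2)): returned 'EX', offset=20
After 5 (seek(-6, END)): offset=15
After 6 (seek(-21, END)): offset=0
After 7 (read(3)): returned 'LIU', offset=3
After 8 (seek(17, SET)): offset=17

Answer: EX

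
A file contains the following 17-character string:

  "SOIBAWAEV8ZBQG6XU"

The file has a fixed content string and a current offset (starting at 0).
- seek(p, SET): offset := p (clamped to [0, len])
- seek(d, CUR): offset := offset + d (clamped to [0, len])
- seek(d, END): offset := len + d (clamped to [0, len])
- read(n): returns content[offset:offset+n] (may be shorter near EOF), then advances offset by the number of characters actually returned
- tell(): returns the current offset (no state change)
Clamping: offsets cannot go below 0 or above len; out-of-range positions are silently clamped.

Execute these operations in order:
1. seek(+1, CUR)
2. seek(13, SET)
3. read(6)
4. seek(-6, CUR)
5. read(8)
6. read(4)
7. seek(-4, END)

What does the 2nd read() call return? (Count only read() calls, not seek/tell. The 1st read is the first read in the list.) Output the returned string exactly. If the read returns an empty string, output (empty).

Answer: BQG6XU

Derivation:
After 1 (seek(+1, CUR)): offset=1
After 2 (seek(13, SET)): offset=13
After 3 (read(6)): returned 'G6XU', offset=17
After 4 (seek(-6, CUR)): offset=11
After 5 (read(8)): returned 'BQG6XU', offset=17
After 6 (read(4)): returned '', offset=17
After 7 (seek(-4, END)): offset=13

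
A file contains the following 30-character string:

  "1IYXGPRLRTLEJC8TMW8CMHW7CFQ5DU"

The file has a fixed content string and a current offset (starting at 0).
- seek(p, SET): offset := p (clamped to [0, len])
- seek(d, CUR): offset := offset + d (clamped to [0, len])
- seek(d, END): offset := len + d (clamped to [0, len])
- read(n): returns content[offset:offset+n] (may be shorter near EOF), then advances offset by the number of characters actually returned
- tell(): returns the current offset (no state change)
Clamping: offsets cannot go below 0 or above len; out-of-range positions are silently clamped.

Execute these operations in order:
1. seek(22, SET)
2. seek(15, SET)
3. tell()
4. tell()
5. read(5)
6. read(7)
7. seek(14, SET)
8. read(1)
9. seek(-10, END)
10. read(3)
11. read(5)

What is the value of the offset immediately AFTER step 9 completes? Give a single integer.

After 1 (seek(22, SET)): offset=22
After 2 (seek(15, SET)): offset=15
After 3 (tell()): offset=15
After 4 (tell()): offset=15
After 5 (read(5)): returned 'TMW8C', offset=20
After 6 (read(7)): returned 'MHW7CFQ', offset=27
After 7 (seek(14, SET)): offset=14
After 8 (read(1)): returned '8', offset=15
After 9 (seek(-10, END)): offset=20

Answer: 20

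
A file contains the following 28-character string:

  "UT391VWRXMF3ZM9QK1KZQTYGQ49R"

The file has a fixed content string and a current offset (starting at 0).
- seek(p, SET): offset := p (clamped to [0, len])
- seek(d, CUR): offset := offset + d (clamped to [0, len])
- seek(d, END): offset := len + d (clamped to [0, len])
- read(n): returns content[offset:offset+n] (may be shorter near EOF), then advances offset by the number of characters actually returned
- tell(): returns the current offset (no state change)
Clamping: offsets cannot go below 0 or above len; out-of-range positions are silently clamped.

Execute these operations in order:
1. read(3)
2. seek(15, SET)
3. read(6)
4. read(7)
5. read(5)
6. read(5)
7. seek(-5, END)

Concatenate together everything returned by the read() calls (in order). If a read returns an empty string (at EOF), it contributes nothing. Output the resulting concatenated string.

After 1 (read(3)): returned 'UT3', offset=3
After 2 (seek(15, SET)): offset=15
After 3 (read(6)): returned 'QK1KZQ', offset=21
After 4 (read(7)): returned 'TYGQ49R', offset=28
After 5 (read(5)): returned '', offset=28
After 6 (read(5)): returned '', offset=28
After 7 (seek(-5, END)): offset=23

Answer: UT3QK1KZQTYGQ49R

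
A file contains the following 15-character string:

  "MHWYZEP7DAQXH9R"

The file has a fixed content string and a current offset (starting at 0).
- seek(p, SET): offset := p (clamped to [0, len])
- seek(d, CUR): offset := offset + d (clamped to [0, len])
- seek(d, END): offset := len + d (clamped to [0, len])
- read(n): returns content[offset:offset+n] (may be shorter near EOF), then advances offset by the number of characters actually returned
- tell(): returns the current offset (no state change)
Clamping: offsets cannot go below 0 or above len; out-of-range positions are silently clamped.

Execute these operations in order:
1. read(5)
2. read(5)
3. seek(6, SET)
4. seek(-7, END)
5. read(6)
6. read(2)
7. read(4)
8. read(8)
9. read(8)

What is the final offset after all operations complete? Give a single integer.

Answer: 15

Derivation:
After 1 (read(5)): returned 'MHWYZ', offset=5
After 2 (read(5)): returned 'EP7DA', offset=10
After 3 (seek(6, SET)): offset=6
After 4 (seek(-7, END)): offset=8
After 5 (read(6)): returned 'DAQXH9', offset=14
After 6 (read(2)): returned 'R', offset=15
After 7 (read(4)): returned '', offset=15
After 8 (read(8)): returned '', offset=15
After 9 (read(8)): returned '', offset=15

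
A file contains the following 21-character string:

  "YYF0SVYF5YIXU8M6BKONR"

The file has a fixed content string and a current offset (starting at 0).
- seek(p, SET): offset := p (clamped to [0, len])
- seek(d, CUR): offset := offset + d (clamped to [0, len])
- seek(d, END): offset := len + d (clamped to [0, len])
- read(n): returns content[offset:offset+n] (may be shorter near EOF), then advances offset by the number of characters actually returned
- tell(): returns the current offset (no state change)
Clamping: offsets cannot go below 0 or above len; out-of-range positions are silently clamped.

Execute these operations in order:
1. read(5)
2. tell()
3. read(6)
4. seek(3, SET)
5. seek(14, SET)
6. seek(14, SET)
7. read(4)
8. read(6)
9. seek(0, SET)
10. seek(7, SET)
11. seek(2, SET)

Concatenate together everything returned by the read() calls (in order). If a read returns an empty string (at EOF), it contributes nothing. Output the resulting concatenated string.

After 1 (read(5)): returned 'YYF0S', offset=5
After 2 (tell()): offset=5
After 3 (read(6)): returned 'VYF5YI', offset=11
After 4 (seek(3, SET)): offset=3
After 5 (seek(14, SET)): offset=14
After 6 (seek(14, SET)): offset=14
After 7 (read(4)): returned 'M6BK', offset=18
After 8 (read(6)): returned 'ONR', offset=21
After 9 (seek(0, SET)): offset=0
After 10 (seek(7, SET)): offset=7
After 11 (seek(2, SET)): offset=2

Answer: YYF0SVYF5YIM6BKONR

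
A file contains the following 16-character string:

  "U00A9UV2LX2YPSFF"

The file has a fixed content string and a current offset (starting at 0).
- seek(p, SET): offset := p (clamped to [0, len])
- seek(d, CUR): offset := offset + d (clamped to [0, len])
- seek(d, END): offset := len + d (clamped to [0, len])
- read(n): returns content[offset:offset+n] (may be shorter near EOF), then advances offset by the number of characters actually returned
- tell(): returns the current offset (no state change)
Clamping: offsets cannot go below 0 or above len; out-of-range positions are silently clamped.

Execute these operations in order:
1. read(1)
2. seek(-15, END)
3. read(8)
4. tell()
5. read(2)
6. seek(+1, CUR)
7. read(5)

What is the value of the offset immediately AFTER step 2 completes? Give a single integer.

After 1 (read(1)): returned 'U', offset=1
After 2 (seek(-15, END)): offset=1

Answer: 1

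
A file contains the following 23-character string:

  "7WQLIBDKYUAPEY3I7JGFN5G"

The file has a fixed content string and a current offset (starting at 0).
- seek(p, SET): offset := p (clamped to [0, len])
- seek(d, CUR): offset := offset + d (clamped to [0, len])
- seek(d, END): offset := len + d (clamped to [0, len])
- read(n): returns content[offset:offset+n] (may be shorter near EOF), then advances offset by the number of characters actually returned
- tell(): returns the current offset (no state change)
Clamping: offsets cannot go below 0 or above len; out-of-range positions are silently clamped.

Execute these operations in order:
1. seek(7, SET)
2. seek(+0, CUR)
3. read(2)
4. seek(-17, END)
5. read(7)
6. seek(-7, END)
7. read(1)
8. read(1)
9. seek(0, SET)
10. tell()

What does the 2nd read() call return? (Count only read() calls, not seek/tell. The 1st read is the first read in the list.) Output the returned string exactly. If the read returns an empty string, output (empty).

Answer: DKYUAPE

Derivation:
After 1 (seek(7, SET)): offset=7
After 2 (seek(+0, CUR)): offset=7
After 3 (read(2)): returned 'KY', offset=9
After 4 (seek(-17, END)): offset=6
After 5 (read(7)): returned 'DKYUAPE', offset=13
After 6 (seek(-7, END)): offset=16
After 7 (read(1)): returned '7', offset=17
After 8 (read(1)): returned 'J', offset=18
After 9 (seek(0, SET)): offset=0
After 10 (tell()): offset=0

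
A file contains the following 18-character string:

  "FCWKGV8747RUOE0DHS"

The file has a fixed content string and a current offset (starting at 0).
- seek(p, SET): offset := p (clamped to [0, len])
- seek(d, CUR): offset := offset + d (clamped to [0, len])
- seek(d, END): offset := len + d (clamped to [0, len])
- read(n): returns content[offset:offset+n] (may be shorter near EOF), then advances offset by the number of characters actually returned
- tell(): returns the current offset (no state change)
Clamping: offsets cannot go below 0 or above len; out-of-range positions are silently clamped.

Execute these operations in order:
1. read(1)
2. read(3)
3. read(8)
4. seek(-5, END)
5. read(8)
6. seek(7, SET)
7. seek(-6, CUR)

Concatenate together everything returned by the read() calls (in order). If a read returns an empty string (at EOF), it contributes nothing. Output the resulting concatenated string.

After 1 (read(1)): returned 'F', offset=1
After 2 (read(3)): returned 'CWK', offset=4
After 3 (read(8)): returned 'GV8747RU', offset=12
After 4 (seek(-5, END)): offset=13
After 5 (read(8)): returned 'E0DHS', offset=18
After 6 (seek(7, SET)): offset=7
After 7 (seek(-6, CUR)): offset=1

Answer: FCWKGV8747RUE0DHS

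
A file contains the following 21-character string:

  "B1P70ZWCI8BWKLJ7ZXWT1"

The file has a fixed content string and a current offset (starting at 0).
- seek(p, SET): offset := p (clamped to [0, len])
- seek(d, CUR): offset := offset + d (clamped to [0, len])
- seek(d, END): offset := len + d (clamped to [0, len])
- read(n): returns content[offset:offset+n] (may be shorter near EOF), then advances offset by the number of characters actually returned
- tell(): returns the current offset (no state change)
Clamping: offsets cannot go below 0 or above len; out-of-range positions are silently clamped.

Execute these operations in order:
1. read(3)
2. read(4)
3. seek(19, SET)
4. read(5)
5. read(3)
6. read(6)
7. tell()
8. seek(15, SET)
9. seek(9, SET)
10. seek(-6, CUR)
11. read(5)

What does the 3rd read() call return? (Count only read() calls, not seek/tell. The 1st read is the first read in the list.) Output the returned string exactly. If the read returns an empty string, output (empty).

After 1 (read(3)): returned 'B1P', offset=3
After 2 (read(4)): returned '70ZW', offset=7
After 3 (seek(19, SET)): offset=19
After 4 (read(5)): returned 'T1', offset=21
After 5 (read(3)): returned '', offset=21
After 6 (read(6)): returned '', offset=21
After 7 (tell()): offset=21
After 8 (seek(15, SET)): offset=15
After 9 (seek(9, SET)): offset=9
After 10 (seek(-6, CUR)): offset=3
After 11 (read(5)): returned '70ZWC', offset=8

Answer: T1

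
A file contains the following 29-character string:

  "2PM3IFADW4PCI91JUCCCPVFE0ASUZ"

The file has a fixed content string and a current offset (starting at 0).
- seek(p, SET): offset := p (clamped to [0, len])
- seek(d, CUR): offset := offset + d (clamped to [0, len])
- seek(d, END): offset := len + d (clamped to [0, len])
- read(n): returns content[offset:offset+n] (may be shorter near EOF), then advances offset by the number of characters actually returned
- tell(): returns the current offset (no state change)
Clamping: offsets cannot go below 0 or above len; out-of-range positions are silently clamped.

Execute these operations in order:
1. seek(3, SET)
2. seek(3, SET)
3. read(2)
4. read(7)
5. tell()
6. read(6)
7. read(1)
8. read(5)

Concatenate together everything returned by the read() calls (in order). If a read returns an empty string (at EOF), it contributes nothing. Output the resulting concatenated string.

Answer: 3IFADW4PCI91JUCCCPVFE

Derivation:
After 1 (seek(3, SET)): offset=3
After 2 (seek(3, SET)): offset=3
After 3 (read(2)): returned '3I', offset=5
After 4 (read(7)): returned 'FADW4PC', offset=12
After 5 (tell()): offset=12
After 6 (read(6)): returned 'I91JUC', offset=18
After 7 (read(1)): returned 'C', offset=19
After 8 (read(5)): returned 'CPVFE', offset=24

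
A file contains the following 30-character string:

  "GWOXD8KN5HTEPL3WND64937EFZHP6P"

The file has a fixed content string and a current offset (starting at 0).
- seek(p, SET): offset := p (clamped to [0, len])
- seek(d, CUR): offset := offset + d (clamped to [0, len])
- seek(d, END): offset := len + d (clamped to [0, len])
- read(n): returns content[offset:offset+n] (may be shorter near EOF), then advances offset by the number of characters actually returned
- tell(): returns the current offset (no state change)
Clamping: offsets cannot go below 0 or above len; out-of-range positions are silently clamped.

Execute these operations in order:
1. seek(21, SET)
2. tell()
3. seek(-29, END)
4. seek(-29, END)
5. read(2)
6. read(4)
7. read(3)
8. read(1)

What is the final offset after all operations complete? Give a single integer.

Answer: 11

Derivation:
After 1 (seek(21, SET)): offset=21
After 2 (tell()): offset=21
After 3 (seek(-29, END)): offset=1
After 4 (seek(-29, END)): offset=1
After 5 (read(2)): returned 'WO', offset=3
After 6 (read(4)): returned 'XD8K', offset=7
After 7 (read(3)): returned 'N5H', offset=10
After 8 (read(1)): returned 'T', offset=11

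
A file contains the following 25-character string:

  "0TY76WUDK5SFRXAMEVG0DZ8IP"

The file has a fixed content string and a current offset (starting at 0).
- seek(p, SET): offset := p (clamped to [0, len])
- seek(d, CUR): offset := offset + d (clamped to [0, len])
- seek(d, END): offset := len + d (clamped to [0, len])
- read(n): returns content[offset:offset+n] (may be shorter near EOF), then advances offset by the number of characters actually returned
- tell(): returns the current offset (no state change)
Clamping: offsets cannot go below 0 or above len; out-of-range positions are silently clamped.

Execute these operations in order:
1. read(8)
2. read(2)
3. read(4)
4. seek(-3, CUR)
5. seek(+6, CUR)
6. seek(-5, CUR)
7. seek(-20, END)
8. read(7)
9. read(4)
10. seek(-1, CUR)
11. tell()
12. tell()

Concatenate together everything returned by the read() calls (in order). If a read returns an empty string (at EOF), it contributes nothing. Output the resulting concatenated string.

After 1 (read(8)): returned '0TY76WUD', offset=8
After 2 (read(2)): returned 'K5', offset=10
After 3 (read(4)): returned 'SFRX', offset=14
After 4 (seek(-3, CUR)): offset=11
After 5 (seek(+6, CUR)): offset=17
After 6 (seek(-5, CUR)): offset=12
After 7 (seek(-20, END)): offset=5
After 8 (read(7)): returned 'WUDK5SF', offset=12
After 9 (read(4)): returned 'RXAM', offset=16
After 10 (seek(-1, CUR)): offset=15
After 11 (tell()): offset=15
After 12 (tell()): offset=15

Answer: 0TY76WUDK5SFRXWUDK5SFRXAM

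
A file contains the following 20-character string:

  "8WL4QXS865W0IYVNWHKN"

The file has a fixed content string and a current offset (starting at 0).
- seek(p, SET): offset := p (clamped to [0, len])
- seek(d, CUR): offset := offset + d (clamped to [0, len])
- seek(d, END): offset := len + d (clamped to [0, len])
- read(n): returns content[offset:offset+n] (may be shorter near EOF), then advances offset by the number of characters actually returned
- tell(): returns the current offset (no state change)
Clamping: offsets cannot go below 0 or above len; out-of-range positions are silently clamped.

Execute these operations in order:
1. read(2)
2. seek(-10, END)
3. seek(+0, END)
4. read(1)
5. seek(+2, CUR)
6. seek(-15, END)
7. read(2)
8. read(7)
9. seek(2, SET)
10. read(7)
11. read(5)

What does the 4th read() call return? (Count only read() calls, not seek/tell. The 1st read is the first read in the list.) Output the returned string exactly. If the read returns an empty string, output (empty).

Answer: 865W0IY

Derivation:
After 1 (read(2)): returned '8W', offset=2
After 2 (seek(-10, END)): offset=10
After 3 (seek(+0, END)): offset=20
After 4 (read(1)): returned '', offset=20
After 5 (seek(+2, CUR)): offset=20
After 6 (seek(-15, END)): offset=5
After 7 (read(2)): returned 'XS', offset=7
After 8 (read(7)): returned '865W0IY', offset=14
After 9 (seek(2, SET)): offset=2
After 10 (read(7)): returned 'L4QXS86', offset=9
After 11 (read(5)): returned '5W0IY', offset=14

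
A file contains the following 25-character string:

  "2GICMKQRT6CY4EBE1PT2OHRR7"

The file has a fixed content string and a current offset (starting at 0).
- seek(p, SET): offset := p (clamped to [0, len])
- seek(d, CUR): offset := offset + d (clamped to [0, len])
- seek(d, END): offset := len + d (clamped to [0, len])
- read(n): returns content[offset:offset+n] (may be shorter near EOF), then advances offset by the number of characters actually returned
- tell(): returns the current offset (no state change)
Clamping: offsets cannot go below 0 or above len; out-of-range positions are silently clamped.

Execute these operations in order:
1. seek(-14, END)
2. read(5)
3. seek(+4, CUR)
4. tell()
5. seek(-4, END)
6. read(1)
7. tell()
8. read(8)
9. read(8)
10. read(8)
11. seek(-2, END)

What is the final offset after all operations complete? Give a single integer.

Answer: 23

Derivation:
After 1 (seek(-14, END)): offset=11
After 2 (read(5)): returned 'Y4EBE', offset=16
After 3 (seek(+4, CUR)): offset=20
After 4 (tell()): offset=20
After 5 (seek(-4, END)): offset=21
After 6 (read(1)): returned 'H', offset=22
After 7 (tell()): offset=22
After 8 (read(8)): returned 'RR7', offset=25
After 9 (read(8)): returned '', offset=25
After 10 (read(8)): returned '', offset=25
After 11 (seek(-2, END)): offset=23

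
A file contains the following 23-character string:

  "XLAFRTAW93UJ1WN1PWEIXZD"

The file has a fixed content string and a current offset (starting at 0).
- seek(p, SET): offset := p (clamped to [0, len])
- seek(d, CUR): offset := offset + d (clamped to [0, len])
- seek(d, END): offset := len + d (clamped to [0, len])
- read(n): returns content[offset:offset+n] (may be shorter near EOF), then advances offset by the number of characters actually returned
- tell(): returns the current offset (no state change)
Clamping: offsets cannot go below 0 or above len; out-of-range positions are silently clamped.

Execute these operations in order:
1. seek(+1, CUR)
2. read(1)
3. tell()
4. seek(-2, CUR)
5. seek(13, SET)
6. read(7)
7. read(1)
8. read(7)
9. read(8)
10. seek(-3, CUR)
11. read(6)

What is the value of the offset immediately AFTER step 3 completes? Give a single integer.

Answer: 2

Derivation:
After 1 (seek(+1, CUR)): offset=1
After 2 (read(1)): returned 'L', offset=2
After 3 (tell()): offset=2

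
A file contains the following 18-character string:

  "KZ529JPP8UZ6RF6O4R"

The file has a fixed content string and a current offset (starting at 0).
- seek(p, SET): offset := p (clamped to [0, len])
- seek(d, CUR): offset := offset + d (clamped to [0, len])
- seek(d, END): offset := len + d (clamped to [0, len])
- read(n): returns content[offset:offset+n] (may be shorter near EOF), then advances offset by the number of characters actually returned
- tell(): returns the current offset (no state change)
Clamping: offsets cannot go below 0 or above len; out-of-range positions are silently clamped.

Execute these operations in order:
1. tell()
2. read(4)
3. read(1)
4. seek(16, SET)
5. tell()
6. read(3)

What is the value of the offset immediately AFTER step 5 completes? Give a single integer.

After 1 (tell()): offset=0
After 2 (read(4)): returned 'KZ52', offset=4
After 3 (read(1)): returned '9', offset=5
After 4 (seek(16, SET)): offset=16
After 5 (tell()): offset=16

Answer: 16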